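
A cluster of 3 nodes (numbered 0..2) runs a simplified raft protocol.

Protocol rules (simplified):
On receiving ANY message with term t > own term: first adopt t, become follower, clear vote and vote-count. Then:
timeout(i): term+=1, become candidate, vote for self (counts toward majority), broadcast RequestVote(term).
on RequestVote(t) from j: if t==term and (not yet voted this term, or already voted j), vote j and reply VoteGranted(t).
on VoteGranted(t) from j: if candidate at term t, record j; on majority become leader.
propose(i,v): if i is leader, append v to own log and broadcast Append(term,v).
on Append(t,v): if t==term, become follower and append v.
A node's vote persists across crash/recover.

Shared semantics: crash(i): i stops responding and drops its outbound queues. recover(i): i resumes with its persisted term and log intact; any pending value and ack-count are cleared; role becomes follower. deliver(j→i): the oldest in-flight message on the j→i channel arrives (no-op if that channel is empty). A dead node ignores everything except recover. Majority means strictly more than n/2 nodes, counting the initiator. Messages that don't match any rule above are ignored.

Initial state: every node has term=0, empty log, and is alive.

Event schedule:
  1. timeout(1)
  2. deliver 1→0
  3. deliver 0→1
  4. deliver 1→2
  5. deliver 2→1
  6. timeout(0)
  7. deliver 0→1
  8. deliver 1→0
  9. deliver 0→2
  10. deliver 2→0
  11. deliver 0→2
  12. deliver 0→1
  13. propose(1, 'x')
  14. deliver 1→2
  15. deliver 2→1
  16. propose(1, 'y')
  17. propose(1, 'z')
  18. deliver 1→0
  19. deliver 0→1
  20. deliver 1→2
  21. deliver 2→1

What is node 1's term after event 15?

2

[1] timeout(1) → N1(cand t1 [-])
[2] deliver 1→0 → N0(foll t1 [-])
[3] deliver 0→1 → N1(lead t1 [-])
[4] deliver 1→2 → N2(foll t1 [-])
[5] deliver 2→1 → ∅
[6] timeout(0) → N0(cand t2 [-])
[7] deliver 0→1 → N1(foll t2 [-])
[8] deliver 1→0 → N0(lead t2 [-])
[9] deliver 0→2 → N2(foll t2 [-])
[10] deliver 2→0 → ∅
[11] deliver 0→2 → ∅
[12] deliver 0→1 → ∅
[13] propose(1,'x') → ∅
[14] deliver 1→2 → ∅
[15] deliver 2→1 → ∅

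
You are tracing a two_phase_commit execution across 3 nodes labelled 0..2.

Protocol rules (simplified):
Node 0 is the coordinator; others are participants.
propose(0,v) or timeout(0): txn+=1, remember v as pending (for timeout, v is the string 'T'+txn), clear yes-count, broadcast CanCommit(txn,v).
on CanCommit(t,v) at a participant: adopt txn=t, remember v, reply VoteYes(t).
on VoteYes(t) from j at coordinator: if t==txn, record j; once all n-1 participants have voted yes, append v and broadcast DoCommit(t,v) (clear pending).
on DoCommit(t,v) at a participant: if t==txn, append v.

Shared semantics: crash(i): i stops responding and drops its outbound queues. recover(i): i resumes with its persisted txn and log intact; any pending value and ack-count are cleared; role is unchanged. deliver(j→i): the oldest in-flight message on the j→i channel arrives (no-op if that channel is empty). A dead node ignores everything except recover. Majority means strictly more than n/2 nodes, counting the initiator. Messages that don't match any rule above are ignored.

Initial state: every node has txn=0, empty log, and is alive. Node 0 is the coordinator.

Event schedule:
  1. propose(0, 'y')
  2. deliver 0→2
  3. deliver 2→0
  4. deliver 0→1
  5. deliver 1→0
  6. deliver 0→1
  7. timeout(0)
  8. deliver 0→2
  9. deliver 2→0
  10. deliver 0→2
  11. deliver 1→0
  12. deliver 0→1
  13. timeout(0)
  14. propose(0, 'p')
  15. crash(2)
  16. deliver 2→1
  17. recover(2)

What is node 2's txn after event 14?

2

1. propose(0,'y'):  <0:coor t1 ->
2. deliver 0→2:  <2:part t1 ->
3. deliver 2→0:  nop
4. deliver 0→1:  <1:part t1 ->
5. deliver 1→0:  <0:coor t1 y>
6. deliver 0→1:  <1:part t1 y>
7. timeout(0):  <0:coor t2 y>
8. deliver 0→2:  <2:part t1 y>
9. deliver 2→0:  nop
10. deliver 0→2:  <2:part t2 y>
11. deliver 1→0:  nop
12. deliver 0→1:  <1:part t2 y>
13. timeout(0):  <0:coor t3 y>
14. propose(0,'p'):  <0:coor t4 y>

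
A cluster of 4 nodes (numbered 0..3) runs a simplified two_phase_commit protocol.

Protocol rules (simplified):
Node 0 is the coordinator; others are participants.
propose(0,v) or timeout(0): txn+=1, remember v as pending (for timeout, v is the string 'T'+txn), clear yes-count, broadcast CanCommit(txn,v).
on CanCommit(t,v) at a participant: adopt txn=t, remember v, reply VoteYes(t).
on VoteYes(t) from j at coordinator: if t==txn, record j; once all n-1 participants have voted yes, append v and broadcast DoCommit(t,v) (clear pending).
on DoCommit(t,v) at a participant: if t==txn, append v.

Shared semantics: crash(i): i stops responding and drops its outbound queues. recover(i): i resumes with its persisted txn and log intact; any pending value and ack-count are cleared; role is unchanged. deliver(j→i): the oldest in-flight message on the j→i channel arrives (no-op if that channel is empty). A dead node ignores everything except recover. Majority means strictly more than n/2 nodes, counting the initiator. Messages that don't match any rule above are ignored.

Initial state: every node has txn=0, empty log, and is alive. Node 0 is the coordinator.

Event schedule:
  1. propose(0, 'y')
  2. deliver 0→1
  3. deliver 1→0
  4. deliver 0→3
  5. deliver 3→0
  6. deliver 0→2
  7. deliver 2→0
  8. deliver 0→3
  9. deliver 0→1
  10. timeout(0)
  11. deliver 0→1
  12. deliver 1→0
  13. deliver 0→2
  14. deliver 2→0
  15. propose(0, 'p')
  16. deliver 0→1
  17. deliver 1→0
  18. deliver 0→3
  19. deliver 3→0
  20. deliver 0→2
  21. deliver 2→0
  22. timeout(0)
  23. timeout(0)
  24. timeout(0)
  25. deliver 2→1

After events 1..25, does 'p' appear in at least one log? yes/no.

no

e1 propose(0,'y'): 0[coor,t=1,-]
e2 deliver 0→1: 1[part,t=1,-]
e3 deliver 1→0: ·
e4 deliver 0→3: 3[part,t=1,-]
e5 deliver 3→0: ·
e6 deliver 0→2: 2[part,t=1,-]
e7 deliver 2→0: 0[coor,t=1,y]
e8 deliver 0→3: 3[part,t=1,y]
e9 deliver 0→1: 1[part,t=1,y]
e10 timeout(0): 0[coor,t=2,y]
e11 deliver 0→1: 1[part,t=2,y]
e12 deliver 1→0: ·
e13 deliver 0→2: 2[part,t=1,y]
e14 deliver 2→0: ·
e15 propose(0,'p'): 0[coor,t=3,y]
e16 deliver 0→1: 1[part,t=3,y]
e17 deliver 1→0: ·
e18 deliver 0→3: 3[part,t=2,y]
e19 deliver 3→0: ·
e20 deliver 0→2: 2[part,t=2,y]
e21 deliver 2→0: ·
e22 timeout(0): 0[coor,t=4,y]
e23 timeout(0): 0[coor,t=5,y]
e24 timeout(0): 0[coor,t=6,y]
e25 deliver 2→1: ·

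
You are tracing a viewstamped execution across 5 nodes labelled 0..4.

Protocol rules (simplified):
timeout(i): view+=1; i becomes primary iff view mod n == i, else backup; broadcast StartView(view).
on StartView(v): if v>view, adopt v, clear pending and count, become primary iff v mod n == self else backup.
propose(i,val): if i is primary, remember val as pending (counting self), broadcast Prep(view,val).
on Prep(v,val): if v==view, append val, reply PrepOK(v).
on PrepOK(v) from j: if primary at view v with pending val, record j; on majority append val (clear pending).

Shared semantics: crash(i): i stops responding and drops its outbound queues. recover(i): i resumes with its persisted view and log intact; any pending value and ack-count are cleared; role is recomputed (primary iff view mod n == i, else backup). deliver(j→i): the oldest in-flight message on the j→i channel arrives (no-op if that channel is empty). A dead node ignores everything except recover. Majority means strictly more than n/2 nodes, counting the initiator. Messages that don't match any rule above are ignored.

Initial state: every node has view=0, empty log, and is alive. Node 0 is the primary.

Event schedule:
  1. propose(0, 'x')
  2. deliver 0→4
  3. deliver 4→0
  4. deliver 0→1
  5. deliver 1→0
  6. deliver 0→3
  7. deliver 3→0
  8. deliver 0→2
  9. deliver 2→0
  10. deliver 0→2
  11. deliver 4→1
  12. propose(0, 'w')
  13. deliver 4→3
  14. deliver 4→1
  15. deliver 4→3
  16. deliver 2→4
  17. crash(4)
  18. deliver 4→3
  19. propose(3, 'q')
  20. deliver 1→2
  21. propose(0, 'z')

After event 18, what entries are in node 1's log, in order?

x

step 1 propose(0,'x'): —
step 2 deliver 0→4: 4={back,v=0,log=x}
step 3 deliver 4→0: —
step 4 deliver 0→1: 1={back,v=0,log=x}
step 5 deliver 1→0: 0={prim,v=0,log=x}
step 6 deliver 0→3: 3={back,v=0,log=x}
step 7 deliver 3→0: —
step 8 deliver 0→2: 2={back,v=0,log=x}
step 9 deliver 2→0: —
step 10 deliver 0→2: —
step 11 deliver 4→1: —
step 12 propose(0,'w'): —
step 13 deliver 4→3: —
step 14 deliver 4→1: —
step 15 deliver 4→3: —
step 16 deliver 2→4: —
step 17 crash(4): 4={✗back,v=0,log=x}
step 18 deliver 4→3: —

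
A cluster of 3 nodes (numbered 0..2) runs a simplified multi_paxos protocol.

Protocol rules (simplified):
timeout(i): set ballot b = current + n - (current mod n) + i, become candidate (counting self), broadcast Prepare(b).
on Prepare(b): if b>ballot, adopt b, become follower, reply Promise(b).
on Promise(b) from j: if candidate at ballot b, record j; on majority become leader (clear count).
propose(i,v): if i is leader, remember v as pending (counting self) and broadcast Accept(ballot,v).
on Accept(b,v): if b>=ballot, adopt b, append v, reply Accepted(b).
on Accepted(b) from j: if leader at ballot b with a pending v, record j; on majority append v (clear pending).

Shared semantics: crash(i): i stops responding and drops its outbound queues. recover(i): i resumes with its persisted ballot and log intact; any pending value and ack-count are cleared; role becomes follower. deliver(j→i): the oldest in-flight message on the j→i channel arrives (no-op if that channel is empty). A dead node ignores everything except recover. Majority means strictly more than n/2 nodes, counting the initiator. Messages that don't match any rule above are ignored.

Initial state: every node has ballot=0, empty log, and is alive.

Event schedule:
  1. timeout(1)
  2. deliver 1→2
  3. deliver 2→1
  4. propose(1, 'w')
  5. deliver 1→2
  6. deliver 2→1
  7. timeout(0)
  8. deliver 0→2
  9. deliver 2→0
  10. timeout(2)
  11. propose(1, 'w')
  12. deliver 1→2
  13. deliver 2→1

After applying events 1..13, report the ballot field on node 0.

3

[1] timeout(1) → N1(cand b4 [-])
[2] deliver 1→2 → N2(foll b4 [-])
[3] deliver 2→1 → N1(lead b4 [-])
[4] propose(1,'w') → ∅
[5] deliver 1→2 → N2(foll b4 [w])
[6] deliver 2→1 → N1(lead b4 [w])
[7] timeout(0) → N0(cand b3 [-])
[8] deliver 0→2 → ∅
[9] deliver 2→0 → ∅
[10] timeout(2) → N2(cand b8 [w])
[11] propose(1,'w') → ∅
[12] deliver 1→2 → ∅
[13] deliver 2→1 → N1(foll b8 [w])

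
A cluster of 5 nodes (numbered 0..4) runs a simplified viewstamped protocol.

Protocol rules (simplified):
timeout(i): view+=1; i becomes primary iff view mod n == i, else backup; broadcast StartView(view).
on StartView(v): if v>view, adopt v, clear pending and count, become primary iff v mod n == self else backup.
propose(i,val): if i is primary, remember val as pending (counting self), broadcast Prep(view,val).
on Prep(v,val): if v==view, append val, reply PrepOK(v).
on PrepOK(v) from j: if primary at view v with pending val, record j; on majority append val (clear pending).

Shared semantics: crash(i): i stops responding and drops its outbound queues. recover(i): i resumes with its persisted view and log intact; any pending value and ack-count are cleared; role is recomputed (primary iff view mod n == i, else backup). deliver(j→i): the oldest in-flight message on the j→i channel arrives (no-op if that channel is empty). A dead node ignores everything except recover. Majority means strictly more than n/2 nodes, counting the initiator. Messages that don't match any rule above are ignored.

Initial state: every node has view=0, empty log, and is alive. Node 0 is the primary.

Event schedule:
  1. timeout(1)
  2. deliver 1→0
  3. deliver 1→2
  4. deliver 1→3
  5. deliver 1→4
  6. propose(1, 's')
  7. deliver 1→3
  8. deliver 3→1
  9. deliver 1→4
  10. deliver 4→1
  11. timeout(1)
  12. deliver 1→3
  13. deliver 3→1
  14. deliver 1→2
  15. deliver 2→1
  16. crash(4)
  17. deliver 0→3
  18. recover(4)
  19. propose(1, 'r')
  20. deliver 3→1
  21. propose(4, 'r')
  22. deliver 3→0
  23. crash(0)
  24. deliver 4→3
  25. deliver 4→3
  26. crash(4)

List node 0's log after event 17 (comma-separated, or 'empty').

step 1 timeout(1): 1={prim,v=1,log=-}
step 2 deliver 1→0: 0={back,v=1,log=-}
step 3 deliver 1→2: 2={back,v=1,log=-}
step 4 deliver 1→3: 3={back,v=1,log=-}
step 5 deliver 1→4: 4={back,v=1,log=-}
step 6 propose(1,'s'): —
step 7 deliver 1→3: 3={back,v=1,log=s}
step 8 deliver 3→1: —
step 9 deliver 1→4: 4={back,v=1,log=s}
step 10 deliver 4→1: 1={prim,v=1,log=s}
step 11 timeout(1): 1={back,v=2,log=s}
step 12 deliver 1→3: 3={back,v=2,log=s}
step 13 deliver 3→1: —
step 14 deliver 1→2: 2={back,v=1,log=s}
step 15 deliver 2→1: —
step 16 crash(4): 4={✗back,v=1,log=s}
step 17 deliver 0→3: —

empty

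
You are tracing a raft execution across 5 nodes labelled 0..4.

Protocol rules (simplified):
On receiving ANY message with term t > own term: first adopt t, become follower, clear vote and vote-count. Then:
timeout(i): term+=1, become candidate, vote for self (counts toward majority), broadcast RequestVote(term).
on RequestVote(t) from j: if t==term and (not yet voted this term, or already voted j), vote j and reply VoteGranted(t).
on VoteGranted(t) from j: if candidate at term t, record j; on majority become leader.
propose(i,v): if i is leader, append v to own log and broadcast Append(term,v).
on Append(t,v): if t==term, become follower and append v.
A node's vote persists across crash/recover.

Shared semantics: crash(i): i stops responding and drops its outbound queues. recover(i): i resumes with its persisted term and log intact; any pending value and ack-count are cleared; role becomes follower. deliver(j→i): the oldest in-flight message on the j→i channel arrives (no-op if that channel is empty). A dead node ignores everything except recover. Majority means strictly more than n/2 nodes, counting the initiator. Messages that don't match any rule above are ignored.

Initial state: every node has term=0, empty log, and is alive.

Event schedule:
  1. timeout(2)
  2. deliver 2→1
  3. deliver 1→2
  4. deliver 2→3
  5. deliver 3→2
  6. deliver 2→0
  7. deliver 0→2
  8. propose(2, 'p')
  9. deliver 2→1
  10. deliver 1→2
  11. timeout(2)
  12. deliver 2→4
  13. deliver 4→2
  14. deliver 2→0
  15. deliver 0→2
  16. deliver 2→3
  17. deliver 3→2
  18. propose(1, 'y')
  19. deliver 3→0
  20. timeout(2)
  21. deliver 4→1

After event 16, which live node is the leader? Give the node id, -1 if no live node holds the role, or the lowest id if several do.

after 1 — timeout(2): n2:cand/t1/[-]
after 2 — deliver 2→1: n1:foll/t1/[-]
after 3 — deliver 1→2: ·
after 4 — deliver 2→3: n3:foll/t1/[-]
after 5 — deliver 3→2: n2:lead/t1/[-]
after 6 — deliver 2→0: n0:foll/t1/[-]
after 7 — deliver 0→2: ·
after 8 — propose(2,'p'): n2:lead/t1/[p]
after 9 — deliver 2→1: n1:foll/t1/[p]
after 10 — deliver 1→2: ·
after 11 — timeout(2): n2:cand/t2/[p]
after 12 — deliver 2→4: n4:foll/t1/[-]
after 13 — deliver 4→2: ·
after 14 — deliver 2→0: n0:foll/t1/[p]
after 15 — deliver 0→2: ·
after 16 — deliver 2→3: n3:foll/t1/[p]

-1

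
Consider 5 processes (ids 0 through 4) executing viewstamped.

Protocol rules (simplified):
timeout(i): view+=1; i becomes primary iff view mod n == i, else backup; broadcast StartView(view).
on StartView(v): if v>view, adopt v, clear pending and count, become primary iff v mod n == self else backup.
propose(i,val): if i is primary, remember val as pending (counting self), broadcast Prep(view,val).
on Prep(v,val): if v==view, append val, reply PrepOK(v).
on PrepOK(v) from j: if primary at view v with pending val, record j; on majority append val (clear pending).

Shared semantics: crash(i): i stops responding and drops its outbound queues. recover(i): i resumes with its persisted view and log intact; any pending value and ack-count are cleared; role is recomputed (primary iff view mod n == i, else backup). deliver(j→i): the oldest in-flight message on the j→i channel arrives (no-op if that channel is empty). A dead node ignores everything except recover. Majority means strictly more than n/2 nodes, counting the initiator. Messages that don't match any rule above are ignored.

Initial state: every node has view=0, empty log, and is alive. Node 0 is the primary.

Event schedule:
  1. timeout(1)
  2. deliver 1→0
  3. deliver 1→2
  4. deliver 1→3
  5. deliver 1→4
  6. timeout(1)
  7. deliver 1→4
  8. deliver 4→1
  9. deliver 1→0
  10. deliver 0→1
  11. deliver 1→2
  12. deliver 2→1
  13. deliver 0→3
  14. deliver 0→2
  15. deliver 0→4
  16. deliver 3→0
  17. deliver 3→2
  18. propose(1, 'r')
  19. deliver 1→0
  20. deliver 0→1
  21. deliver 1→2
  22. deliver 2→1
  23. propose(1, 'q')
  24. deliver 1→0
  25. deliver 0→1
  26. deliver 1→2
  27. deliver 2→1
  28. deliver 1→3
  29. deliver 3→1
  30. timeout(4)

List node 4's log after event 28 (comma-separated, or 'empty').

empty

after 1 — timeout(1): n1:prim/v1/[-]
after 2 — deliver 1→0: n0:back/v1/[-]
after 3 — deliver 1→2: n2:back/v1/[-]
after 4 — deliver 1→3: n3:back/v1/[-]
after 5 — deliver 1→4: n4:back/v1/[-]
after 6 — timeout(1): n1:back/v2/[-]
after 7 — deliver 1→4: n4:back/v2/[-]
after 8 — deliver 4→1: ·
after 9 — deliver 1→0: n0:back/v2/[-]
after 10 — deliver 0→1: ·
after 11 — deliver 1→2: n2:prim/v2/[-]
after 12 — deliver 2→1: ·
after 13 — deliver 0→3: ·
after 14 — deliver 0→2: ·
after 15 — deliver 0→4: ·
after 16 — deliver 3→0: ·
after 17 — deliver 3→2: ·
after 18 — propose(1,'r'): ·
after 19 — deliver 1→0: ·
after 20 — deliver 0→1: ·
after 21 — deliver 1→2: ·
after 22 — deliver 2→1: ·
after 23 — propose(1,'q'): ·
after 24 — deliver 1→0: ·
after 25 — deliver 0→1: ·
after 26 — deliver 1→2: ·
after 27 — deliver 2→1: ·
after 28 — deliver 1→3: n3:back/v2/[-]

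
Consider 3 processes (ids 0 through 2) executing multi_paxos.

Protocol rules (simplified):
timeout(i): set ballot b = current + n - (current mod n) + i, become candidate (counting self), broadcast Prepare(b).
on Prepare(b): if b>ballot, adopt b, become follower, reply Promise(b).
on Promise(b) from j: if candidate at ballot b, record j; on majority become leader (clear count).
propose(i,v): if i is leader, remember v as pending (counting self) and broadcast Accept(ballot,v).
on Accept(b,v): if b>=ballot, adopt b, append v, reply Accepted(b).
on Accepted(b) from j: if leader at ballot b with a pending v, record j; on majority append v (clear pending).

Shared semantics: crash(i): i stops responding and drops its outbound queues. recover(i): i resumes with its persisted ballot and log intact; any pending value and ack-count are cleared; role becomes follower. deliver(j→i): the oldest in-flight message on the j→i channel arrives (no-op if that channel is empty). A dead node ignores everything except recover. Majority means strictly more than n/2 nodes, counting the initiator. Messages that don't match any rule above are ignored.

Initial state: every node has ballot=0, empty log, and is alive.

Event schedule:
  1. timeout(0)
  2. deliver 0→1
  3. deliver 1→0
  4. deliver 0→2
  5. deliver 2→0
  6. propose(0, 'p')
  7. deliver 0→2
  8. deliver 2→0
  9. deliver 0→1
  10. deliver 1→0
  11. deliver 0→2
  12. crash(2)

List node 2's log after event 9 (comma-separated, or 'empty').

p

step 1 timeout(0): 0={cand,b=3,log=-}
step 2 deliver 0→1: 1={foll,b=3,log=-}
step 3 deliver 1→0: 0={lead,b=3,log=-}
step 4 deliver 0→2: 2={foll,b=3,log=-}
step 5 deliver 2→0: —
step 6 propose(0,'p'): —
step 7 deliver 0→2: 2={foll,b=3,log=p}
step 8 deliver 2→0: 0={lead,b=3,log=p}
step 9 deliver 0→1: 1={foll,b=3,log=p}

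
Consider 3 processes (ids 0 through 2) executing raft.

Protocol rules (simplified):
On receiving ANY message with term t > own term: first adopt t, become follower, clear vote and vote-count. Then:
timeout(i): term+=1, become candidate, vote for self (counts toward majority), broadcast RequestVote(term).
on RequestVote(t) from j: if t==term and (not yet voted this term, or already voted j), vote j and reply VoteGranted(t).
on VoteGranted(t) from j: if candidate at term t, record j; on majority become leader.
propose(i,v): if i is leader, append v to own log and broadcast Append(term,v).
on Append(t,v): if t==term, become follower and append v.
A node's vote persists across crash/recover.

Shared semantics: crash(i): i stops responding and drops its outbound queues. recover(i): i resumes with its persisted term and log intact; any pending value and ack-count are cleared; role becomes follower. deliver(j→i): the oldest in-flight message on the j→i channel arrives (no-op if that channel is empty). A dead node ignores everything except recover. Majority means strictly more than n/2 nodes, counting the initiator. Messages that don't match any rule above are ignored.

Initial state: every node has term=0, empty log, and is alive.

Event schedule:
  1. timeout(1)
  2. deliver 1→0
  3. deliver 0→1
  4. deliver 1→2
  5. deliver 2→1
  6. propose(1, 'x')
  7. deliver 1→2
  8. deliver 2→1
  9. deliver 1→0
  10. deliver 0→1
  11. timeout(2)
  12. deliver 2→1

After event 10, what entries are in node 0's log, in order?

x

[1] timeout(1) → N1(cand t1 [-])
[2] deliver 1→0 → N0(foll t1 [-])
[3] deliver 0→1 → N1(lead t1 [-])
[4] deliver 1→2 → N2(foll t1 [-])
[5] deliver 2→1 → ∅
[6] propose(1,'x') → N1(lead t1 [x])
[7] deliver 1→2 → N2(foll t1 [x])
[8] deliver 2→1 → ∅
[9] deliver 1→0 → N0(foll t1 [x])
[10] deliver 0→1 → ∅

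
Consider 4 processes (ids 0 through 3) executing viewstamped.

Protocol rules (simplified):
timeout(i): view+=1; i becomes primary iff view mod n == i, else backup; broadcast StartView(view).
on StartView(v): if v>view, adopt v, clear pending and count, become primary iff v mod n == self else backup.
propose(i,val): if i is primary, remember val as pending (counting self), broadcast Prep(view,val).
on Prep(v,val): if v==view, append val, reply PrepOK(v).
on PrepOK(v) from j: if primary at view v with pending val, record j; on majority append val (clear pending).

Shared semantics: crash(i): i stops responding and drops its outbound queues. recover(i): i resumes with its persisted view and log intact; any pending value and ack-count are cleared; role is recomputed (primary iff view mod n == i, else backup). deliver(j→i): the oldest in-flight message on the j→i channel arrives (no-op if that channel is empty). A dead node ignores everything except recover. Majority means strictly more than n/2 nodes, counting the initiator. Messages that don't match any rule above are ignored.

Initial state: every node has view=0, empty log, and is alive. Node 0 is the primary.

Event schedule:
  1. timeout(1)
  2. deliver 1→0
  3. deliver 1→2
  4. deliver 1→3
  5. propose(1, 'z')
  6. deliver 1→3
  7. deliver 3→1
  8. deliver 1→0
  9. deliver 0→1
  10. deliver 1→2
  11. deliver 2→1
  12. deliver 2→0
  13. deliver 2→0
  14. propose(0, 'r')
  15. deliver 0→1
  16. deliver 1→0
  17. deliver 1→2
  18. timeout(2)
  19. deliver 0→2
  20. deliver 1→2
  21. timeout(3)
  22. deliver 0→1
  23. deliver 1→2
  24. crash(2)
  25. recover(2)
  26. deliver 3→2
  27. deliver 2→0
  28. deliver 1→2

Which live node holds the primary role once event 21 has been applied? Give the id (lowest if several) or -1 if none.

1

after 1 — timeout(1): n1:prim/v1/[-]
after 2 — deliver 1→0: n0:back/v1/[-]
after 3 — deliver 1→2: n2:back/v1/[-]
after 4 — deliver 1→3: n3:back/v1/[-]
after 5 — propose(1,'z'): ·
after 6 — deliver 1→3: n3:back/v1/[z]
after 7 — deliver 3→1: ·
after 8 — deliver 1→0: n0:back/v1/[z]
after 9 — deliver 0→1: n1:prim/v1/[z]
after 10 — deliver 1→2: n2:back/v1/[z]
after 11 — deliver 2→1: ·
after 12 — deliver 2→0: ·
after 13 — deliver 2→0: ·
after 14 — propose(0,'r'): ·
after 15 — deliver 0→1: ·
after 16 — deliver 1→0: ·
after 17 — deliver 1→2: ·
after 18 — timeout(2): n2:prim/v2/[z]
after 19 — deliver 0→2: ·
after 20 — deliver 1→2: ·
after 21 — timeout(3): n3:back/v2/[z]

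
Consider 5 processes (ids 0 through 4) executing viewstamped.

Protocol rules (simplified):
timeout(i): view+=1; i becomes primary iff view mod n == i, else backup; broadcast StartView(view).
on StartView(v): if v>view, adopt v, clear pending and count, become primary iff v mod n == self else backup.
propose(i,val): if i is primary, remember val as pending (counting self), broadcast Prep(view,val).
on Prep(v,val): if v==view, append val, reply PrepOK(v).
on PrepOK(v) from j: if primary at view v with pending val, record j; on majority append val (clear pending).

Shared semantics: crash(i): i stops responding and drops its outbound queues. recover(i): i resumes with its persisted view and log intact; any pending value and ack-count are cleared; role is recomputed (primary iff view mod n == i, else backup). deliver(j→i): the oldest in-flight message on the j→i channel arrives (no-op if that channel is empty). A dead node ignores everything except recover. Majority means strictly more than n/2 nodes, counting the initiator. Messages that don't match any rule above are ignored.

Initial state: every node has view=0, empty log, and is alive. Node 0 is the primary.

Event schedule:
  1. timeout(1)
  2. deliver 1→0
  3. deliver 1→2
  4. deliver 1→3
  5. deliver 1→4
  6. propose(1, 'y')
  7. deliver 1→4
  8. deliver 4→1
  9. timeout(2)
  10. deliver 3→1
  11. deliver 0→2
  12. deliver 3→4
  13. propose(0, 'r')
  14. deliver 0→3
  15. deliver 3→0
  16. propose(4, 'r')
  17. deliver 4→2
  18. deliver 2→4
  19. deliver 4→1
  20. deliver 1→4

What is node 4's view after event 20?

e1 timeout(1): 1[prim,v=1,-]
e2 deliver 1→0: 0[back,v=1,-]
e3 deliver 1→2: 2[back,v=1,-]
e4 deliver 1→3: 3[back,v=1,-]
e5 deliver 1→4: 4[back,v=1,-]
e6 propose(1,'y'): ·
e7 deliver 1→4: 4[back,v=1,y]
e8 deliver 4→1: ·
e9 timeout(2): 2[prim,v=2,-]
e10 deliver 3→1: ·
e11 deliver 0→2: ·
e12 deliver 3→4: ·
e13 propose(0,'r'): ·
e14 deliver 0→3: ·
e15 deliver 3→0: ·
e16 propose(4,'r'): ·
e17 deliver 4→2: ·
e18 deliver 2→4: 4[back,v=2,y]
e19 deliver 4→1: ·
e20 deliver 1→4: ·

2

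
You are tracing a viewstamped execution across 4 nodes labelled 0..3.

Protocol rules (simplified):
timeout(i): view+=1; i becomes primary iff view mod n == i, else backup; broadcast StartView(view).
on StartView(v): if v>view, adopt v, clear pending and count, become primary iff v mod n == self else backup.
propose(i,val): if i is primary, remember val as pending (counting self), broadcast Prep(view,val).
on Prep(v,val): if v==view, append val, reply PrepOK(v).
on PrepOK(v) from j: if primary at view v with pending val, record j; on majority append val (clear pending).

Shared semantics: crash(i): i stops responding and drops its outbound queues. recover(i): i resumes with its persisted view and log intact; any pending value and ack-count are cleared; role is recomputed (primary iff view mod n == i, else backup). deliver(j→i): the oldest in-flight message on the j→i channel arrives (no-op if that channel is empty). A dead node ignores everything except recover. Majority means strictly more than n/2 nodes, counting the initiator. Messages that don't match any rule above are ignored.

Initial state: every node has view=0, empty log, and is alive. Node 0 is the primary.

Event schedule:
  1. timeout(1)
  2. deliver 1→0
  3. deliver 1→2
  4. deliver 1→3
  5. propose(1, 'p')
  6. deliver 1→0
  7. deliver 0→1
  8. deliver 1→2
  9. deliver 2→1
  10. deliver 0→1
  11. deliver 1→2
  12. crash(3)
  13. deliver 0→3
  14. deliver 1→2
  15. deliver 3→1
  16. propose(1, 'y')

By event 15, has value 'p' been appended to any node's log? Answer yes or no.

1. timeout(1):  <1:prim v1 ->
2. deliver 1→0:  <0:back v1 ->
3. deliver 1→2:  <2:back v1 ->
4. deliver 1→3:  <3:back v1 ->
5. propose(1,'p'):  nop
6. deliver 1→0:  <0:back v1 p>
7. deliver 0→1:  nop
8. deliver 1→2:  <2:back v1 p>
9. deliver 2→1:  <1:prim v1 p>
10. deliver 0→1:  nop
11. deliver 1→2:  nop
12. crash(3):  <3:✗back v1 ->
13. deliver 0→3:  nop
14. deliver 1→2:  nop
15. deliver 3→1:  nop

yes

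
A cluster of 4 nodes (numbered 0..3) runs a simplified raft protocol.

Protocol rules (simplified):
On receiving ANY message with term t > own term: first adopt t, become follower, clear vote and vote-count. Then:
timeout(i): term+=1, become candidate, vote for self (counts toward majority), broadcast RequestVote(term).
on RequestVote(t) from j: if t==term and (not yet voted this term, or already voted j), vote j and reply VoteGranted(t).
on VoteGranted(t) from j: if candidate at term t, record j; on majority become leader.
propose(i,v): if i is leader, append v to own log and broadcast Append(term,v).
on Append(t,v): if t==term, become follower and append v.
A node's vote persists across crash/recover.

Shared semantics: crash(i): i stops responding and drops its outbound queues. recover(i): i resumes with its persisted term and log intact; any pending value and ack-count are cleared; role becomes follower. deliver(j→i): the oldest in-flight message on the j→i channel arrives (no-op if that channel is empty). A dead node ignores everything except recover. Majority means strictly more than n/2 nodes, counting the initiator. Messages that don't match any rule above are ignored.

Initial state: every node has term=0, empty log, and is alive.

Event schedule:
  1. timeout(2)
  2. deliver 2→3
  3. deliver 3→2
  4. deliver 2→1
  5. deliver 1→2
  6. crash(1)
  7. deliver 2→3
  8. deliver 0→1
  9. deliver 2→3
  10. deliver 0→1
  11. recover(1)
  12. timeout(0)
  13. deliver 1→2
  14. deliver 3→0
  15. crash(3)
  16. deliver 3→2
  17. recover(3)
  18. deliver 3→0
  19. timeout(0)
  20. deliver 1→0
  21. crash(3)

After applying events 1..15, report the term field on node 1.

1

[1] timeout(2) → N2(cand t1 [-])
[2] deliver 2→3 → N3(foll t1 [-])
[3] deliver 3→2 → ∅
[4] deliver 2→1 → N1(foll t1 [-])
[5] deliver 1→2 → N2(lead t1 [-])
[6] crash(1) → N1(✗foll t1 [-])
[7] deliver 2→3 → ∅
[8] deliver 0→1 → ∅
[9] deliver 2→3 → ∅
[10] deliver 0→1 → ∅
[11] recover(1) → N1(foll t1 [-])
[12] timeout(0) → N0(cand t1 [-])
[13] deliver 1→2 → ∅
[14] deliver 3→0 → ∅
[15] crash(3) → N3(✗foll t1 [-])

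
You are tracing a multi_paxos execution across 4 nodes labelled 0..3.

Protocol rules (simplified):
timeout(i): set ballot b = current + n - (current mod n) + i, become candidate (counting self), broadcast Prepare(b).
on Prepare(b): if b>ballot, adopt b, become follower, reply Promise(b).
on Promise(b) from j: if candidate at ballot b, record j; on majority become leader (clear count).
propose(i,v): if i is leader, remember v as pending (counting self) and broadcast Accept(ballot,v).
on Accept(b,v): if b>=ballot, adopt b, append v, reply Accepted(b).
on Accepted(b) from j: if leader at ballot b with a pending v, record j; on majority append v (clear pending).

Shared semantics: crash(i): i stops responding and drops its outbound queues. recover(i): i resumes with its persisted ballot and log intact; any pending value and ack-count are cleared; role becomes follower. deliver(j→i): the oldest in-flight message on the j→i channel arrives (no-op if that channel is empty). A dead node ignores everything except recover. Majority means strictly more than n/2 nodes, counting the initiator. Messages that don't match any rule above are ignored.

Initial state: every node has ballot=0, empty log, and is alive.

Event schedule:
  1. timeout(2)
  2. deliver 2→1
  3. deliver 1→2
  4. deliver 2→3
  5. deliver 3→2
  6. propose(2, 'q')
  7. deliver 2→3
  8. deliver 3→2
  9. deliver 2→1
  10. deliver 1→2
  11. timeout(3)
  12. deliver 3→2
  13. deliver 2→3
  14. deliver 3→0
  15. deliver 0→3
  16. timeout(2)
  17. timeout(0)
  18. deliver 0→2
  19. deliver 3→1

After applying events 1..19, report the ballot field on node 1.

11

[1] timeout(2) → N2(cand b6 [-])
[2] deliver 2→1 → N1(foll b6 [-])
[3] deliver 1→2 → ∅
[4] deliver 2→3 → N3(foll b6 [-])
[5] deliver 3→2 → N2(lead b6 [-])
[6] propose(2,'q') → ∅
[7] deliver 2→3 → N3(foll b6 [q])
[8] deliver 3→2 → ∅
[9] deliver 2→1 → N1(foll b6 [q])
[10] deliver 1→2 → N2(lead b6 [q])
[11] timeout(3) → N3(cand b11 [q])
[12] deliver 3→2 → N2(foll b11 [q])
[13] deliver 2→3 → ∅
[14] deliver 3→0 → N0(foll b11 [-])
[15] deliver 0→3 → N3(lead b11 [q])
[16] timeout(2) → N2(cand b14 [q])
[17] timeout(0) → N0(cand b12 [-])
[18] deliver 0→2 → ∅
[19] deliver 3→1 → N1(foll b11 [q])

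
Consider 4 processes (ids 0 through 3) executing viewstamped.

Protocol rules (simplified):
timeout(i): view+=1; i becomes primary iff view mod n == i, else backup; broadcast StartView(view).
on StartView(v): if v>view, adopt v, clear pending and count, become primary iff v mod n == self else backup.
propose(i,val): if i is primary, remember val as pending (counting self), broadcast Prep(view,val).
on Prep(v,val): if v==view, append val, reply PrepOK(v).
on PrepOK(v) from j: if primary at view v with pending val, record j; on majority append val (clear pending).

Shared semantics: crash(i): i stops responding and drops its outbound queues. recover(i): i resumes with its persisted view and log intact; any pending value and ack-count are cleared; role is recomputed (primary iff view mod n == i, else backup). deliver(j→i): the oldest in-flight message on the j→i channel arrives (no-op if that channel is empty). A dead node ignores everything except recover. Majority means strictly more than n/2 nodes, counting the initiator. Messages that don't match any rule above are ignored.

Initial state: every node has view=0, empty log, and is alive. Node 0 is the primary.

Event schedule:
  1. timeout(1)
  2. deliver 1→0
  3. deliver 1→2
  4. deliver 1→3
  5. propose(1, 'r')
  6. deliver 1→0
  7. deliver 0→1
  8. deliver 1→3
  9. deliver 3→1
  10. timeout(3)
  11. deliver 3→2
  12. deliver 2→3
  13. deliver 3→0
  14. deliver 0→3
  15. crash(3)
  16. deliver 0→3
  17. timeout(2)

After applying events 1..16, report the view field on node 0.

2

[1] timeout(1) → N1(prim v1 [-])
[2] deliver 1→0 → N0(back v1 [-])
[3] deliver 1→2 → N2(back v1 [-])
[4] deliver 1→3 → N3(back v1 [-])
[5] propose(1,'r') → ∅
[6] deliver 1→0 → N0(back v1 [r])
[7] deliver 0→1 → ∅
[8] deliver 1→3 → N3(back v1 [r])
[9] deliver 3→1 → N1(prim v1 [r])
[10] timeout(3) → N3(back v2 [r])
[11] deliver 3→2 → N2(prim v2 [-])
[12] deliver 2→3 → ∅
[13] deliver 3→0 → N0(back v2 [r])
[14] deliver 0→3 → ∅
[15] crash(3) → N3(✗back v2 [r])
[16] deliver 0→3 → ∅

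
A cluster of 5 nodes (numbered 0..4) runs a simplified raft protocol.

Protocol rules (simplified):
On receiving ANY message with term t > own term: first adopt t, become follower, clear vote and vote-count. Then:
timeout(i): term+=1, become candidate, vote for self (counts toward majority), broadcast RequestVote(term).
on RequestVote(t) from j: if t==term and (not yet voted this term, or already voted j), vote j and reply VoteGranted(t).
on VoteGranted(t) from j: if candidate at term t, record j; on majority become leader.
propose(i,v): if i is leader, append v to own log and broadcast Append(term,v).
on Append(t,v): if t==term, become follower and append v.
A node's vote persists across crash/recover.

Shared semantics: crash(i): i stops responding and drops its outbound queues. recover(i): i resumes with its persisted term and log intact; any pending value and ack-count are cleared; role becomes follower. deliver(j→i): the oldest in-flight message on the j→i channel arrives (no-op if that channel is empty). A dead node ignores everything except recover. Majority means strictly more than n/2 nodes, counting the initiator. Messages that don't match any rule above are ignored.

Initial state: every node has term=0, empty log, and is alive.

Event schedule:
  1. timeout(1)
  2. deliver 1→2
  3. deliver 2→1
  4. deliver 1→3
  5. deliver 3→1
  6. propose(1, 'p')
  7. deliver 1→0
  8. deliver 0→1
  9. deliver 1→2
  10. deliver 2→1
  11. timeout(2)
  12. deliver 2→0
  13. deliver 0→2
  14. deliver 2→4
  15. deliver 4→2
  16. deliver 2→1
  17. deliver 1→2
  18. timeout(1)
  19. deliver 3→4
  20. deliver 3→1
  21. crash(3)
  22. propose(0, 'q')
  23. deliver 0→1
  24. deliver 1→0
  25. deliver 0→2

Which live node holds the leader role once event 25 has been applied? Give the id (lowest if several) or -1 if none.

[1] timeout(1) → N1(cand t1 [-])
[2] deliver 1→2 → N2(foll t1 [-])
[3] deliver 2→1 → ∅
[4] deliver 1→3 → N3(foll t1 [-])
[5] deliver 3→1 → N1(lead t1 [-])
[6] propose(1,'p') → N1(lead t1 [p])
[7] deliver 1→0 → N0(foll t1 [-])
[8] deliver 0→1 → ∅
[9] deliver 1→2 → N2(foll t1 [p])
[10] deliver 2→1 → ∅
[11] timeout(2) → N2(cand t2 [p])
[12] deliver 2→0 → N0(foll t2 [-])
[13] deliver 0→2 → ∅
[14] deliver 2→4 → N4(foll t2 [-])
[15] deliver 4→2 → N2(lead t2 [p])
[16] deliver 2→1 → N1(foll t2 [p])
[17] deliver 1→2 → ∅
[18] timeout(1) → N1(cand t3 [p])
[19] deliver 3→4 → ∅
[20] deliver 3→1 → ∅
[21] crash(3) → N3(✗foll t1 [-])
[22] propose(0,'q') → ∅
[23] deliver 0→1 → ∅
[24] deliver 1→0 → ∅
[25] deliver 0→2 → ∅

2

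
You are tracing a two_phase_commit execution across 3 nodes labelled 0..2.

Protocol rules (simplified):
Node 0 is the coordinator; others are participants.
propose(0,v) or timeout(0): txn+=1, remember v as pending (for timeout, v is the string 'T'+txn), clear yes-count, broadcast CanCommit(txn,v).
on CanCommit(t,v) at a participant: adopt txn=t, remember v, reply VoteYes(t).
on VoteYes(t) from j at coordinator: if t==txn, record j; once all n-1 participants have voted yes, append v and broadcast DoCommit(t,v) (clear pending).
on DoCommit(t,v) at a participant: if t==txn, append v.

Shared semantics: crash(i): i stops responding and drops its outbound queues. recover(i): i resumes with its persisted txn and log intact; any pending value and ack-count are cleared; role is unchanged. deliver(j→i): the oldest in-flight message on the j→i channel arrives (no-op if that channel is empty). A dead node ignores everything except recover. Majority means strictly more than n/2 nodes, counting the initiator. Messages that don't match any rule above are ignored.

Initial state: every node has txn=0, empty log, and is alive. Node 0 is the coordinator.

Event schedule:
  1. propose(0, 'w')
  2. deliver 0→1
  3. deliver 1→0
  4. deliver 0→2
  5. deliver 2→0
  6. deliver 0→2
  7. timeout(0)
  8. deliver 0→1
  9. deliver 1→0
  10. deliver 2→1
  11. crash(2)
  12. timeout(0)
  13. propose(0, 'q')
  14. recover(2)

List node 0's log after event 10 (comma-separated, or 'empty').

w

[1] propose(0,'w') → N0(coor t1 [-])
[2] deliver 0→1 → N1(part t1 [-])
[3] deliver 1→0 → ∅
[4] deliver 0→2 → N2(part t1 [-])
[5] deliver 2→0 → N0(coor t1 [w])
[6] deliver 0→2 → N2(part t1 [w])
[7] timeout(0) → N0(coor t2 [w])
[8] deliver 0→1 → N1(part t1 [w])
[9] deliver 1→0 → ∅
[10] deliver 2→1 → ∅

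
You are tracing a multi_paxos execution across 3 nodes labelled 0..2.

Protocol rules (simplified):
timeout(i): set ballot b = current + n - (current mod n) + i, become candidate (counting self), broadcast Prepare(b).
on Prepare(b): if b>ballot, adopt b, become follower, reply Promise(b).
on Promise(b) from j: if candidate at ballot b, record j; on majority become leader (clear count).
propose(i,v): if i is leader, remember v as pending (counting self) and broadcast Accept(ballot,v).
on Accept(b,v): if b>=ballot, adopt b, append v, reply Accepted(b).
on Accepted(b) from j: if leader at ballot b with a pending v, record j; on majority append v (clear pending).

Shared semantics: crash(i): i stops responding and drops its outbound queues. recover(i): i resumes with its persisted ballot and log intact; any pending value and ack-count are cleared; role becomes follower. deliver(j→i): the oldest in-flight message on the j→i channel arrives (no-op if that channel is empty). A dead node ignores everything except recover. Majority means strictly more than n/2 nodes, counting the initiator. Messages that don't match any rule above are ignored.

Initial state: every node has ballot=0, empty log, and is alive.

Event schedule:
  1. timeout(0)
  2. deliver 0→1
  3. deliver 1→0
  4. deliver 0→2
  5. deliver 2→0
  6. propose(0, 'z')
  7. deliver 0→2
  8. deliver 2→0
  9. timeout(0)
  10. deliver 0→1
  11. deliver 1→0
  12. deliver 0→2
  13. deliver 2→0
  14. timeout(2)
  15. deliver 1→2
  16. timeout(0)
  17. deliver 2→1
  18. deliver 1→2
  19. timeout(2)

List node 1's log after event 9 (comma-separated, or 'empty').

[1] timeout(0) → N0(cand b3 [-])
[2] deliver 0→1 → N1(foll b3 [-])
[3] deliver 1→0 → N0(lead b3 [-])
[4] deliver 0→2 → N2(foll b3 [-])
[5] deliver 2→0 → ∅
[6] propose(0,'z') → ∅
[7] deliver 0→2 → N2(foll b3 [z])
[8] deliver 2→0 → N0(lead b3 [z])
[9] timeout(0) → N0(cand b6 [z])

empty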